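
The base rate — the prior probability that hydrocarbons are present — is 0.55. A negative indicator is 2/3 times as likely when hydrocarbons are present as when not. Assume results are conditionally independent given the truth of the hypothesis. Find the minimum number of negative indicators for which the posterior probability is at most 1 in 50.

Prior odds = 0.55/0.45 = 11/9.
Likelihood ratio per negative indicator = 2/3.
Target posterior odds = 0.02/0.98 = 1/49.
Need (11/9) × (2/3)ⁿ ≤ 1/49, i.e. (2/3)ⁿ ≤ 9/539.
(2/3)¹⁰ = 1024/59049 is still above 9/539 but (2/3)¹¹ = 2048/177147 is at or below it, so n = 11.

11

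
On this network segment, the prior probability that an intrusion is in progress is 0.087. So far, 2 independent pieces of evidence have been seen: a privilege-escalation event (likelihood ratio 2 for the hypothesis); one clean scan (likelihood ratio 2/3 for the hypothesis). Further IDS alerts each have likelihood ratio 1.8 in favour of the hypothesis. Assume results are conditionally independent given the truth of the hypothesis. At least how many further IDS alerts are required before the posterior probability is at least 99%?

12

Prior odds = 0.087/0.913 = 87/913.
Combined Bayes factor of the evidence already in hand = 2 × (2/3) = 4/3.
Odds after that evidence = (87/913) × 4/3 = 116/913.
Target odds = 0.99/0.01 = 99.
Need 1.8ⁿ ≥ 99 ÷ (116/913) = 90387/116.
1.8¹¹ ≈642.684 falls short of 90387/116 but 1.8¹² ≈1156.83 reaches it, so n = 12.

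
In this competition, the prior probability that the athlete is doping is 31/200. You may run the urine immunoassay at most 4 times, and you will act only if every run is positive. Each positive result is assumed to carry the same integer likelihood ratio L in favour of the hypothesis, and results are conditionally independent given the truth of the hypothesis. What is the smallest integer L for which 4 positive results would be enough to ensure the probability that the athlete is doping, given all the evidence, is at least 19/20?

4

Prior odds = 0.155/0.845 = 31/169.
Target odds = 0.95/0.05 = 19.
Need L⁴ ≥ 19 ÷ (31/169) = 3211/31.
3⁴ = 81 < 3211/31 ≤ 256 = 4⁴, so L = 4.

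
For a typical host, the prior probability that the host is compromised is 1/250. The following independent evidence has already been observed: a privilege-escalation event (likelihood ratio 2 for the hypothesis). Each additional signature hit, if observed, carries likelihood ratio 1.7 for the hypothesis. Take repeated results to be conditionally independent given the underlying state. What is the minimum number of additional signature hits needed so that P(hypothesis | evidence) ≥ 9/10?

Prior odds = 0.004/0.996 = 1/249.
Bayes factor of the evidence already in hand = 2.
Odds after that evidence = (1/249) × 2 = 2/249.
Target odds = 0.9/0.1 = 9.
Need 1.7ⁿ ≥ 9 ÷ (2/249) = 1120.5.
1.7¹³ ≈990.458 falls short of 1120.5 but 1.7¹⁴ ≈1683.78 reaches it, so n = 14.

14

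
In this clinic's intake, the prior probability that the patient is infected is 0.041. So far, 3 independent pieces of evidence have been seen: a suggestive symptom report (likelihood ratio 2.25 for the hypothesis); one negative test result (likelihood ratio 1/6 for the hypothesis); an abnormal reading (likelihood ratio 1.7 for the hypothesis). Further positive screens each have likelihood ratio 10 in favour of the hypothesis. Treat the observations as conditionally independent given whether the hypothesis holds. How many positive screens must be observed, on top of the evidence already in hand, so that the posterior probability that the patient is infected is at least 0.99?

Prior odds = 0.041/0.959 = 41/959.
Combined Bayes factor of the evidence already in hand = 2.25 × (1/6) × 1.7 = 0.6375.
Odds after that evidence = (41/959) × 0.6375 = 2091/76720.
Target odds = 0.99/0.01 = 99.
Need 10ⁿ ≥ 99 ÷ (2091/76720) = 2531760/697.
10³ = 1000 falls short of 2531760/697 but 10⁴ = 10000 reaches it, so n = 4.

4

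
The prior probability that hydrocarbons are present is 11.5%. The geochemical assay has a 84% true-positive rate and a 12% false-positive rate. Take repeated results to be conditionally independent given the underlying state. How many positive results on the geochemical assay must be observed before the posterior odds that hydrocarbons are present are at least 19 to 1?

3

Prior odds: 0.115 ÷ 0.885 = 23/177.
Likelihood ratio of a positive result = 0.84/0.12 = 7.
Target odds = 19.
Need (23/177) × 7ⁿ ≥ 19, i.e. 7ⁿ ≥ 3363/23.
7² = 49 falls short of 3363/23 but 7³ = 343 reaches it, so n = 3.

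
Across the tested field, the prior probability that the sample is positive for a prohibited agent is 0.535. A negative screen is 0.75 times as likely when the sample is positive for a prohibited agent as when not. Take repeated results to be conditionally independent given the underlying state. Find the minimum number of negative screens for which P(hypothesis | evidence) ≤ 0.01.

17

Prior odds = 0.535/0.465 = 107/93.
Likelihood ratio per negative screen = 0.75.
Target posterior odds = 0.01/0.99 = 1/99.
Need (107/93) × 0.75ⁿ ≤ 1/99, i.e. 0.75ⁿ ≤ 31/3531.
0.75¹⁶ ≈0.0100226 is still above 31/3531 but 0.75¹⁷ ≈0.00751695 is at or below it, so n = 17.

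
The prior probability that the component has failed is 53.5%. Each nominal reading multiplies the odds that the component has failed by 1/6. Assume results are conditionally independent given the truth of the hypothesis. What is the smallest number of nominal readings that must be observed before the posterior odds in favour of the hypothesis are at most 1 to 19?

Prior odds = 0.535/0.465 = 107/93.
Likelihood ratio per nominal reading = 1/6.
Target odds = 1/19.
Require (1/6)ⁿ ≤ 1/19 ÷ (107/93) = 93/2033.
(1/6)¹ = 1/6 is still above 93/2033 but (1/6)² = 1/36 is at or below it, so n = 2.

2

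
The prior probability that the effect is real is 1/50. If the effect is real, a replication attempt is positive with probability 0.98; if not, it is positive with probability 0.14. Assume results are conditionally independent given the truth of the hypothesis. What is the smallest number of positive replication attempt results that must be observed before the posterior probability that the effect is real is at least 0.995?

5

Prior odds: 0.02 ÷ 0.98 = 1/49.
Likelihood ratio of a positive = 0.98/0.14 = 7.
Target posterior odds = 0.995/0.005 = 199.
Require 7ⁿ ≥ 199 ÷ (1/49) = 9751.
7⁴ = 2401 falls short of 9751 but 7⁵ = 16807 reaches it, so n = 5.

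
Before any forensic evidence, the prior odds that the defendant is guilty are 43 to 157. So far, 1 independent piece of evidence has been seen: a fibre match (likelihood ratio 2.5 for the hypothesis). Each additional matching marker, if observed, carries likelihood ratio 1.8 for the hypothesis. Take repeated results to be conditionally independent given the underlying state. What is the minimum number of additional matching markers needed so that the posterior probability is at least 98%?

8

Prior odds = 43/157.
Bayes factor of the evidence already in hand = 2.5.
Odds after that evidence = (43/157) × 2.5 = 215/314.
Target odds = 0.98/0.02 = 49.
Need 1.8ⁿ ≥ 49 ÷ (215/314) = 15386/215.
1.8⁷ = 4782969/78125 falls short of 15386/215 but 1.8⁸ = 43046721/390625 reaches it, so n = 8.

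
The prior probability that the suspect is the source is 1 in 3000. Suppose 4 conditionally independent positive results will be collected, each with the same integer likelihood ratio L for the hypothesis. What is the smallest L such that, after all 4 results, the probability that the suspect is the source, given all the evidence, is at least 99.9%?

42

Prior odds = (1/3000)/(2999/3000) = 1/2999.
Target odds = 0.999/0.001 = 999.
Need L⁴ ≥ 999 ÷ (1/2999) = 2996001.
41⁴ = 2825761 < 2996001 ≤ 3111696 = 42⁴, so L = 42.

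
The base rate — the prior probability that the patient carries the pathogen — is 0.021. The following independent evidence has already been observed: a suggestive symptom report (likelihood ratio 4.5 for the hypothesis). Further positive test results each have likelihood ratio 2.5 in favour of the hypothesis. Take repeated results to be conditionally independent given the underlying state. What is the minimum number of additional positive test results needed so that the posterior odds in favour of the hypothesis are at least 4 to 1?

5

Prior odds = 0.021/0.979 = 21/979.
Bayes factor of the evidence already in hand = 4.5.
Odds after that evidence = (21/979) × 4.5 = 189/1958.
Target odds = 4.
Need 2.5ⁿ ≥ 4 ÷ (189/1958) = 7832/189.
2.5⁴ = 39.0625 falls short of 7832/189 but 2.5⁵ = 97.65625 reaches it, so n = 5.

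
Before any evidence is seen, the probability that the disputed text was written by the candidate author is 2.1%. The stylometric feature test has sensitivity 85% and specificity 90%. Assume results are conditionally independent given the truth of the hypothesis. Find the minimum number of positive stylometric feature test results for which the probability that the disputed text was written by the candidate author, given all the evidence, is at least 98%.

Prior odds = 0.021/0.979 = 21/979.
False-positive rate = 1 − 0.9 = 0.1; likelihood ratio of a positive = 0.85/0.1 = 8.5.
Target odds: 0.98 ÷ 0.02 = 49.
Need (21/979) × 8.5ⁿ ≥ 49, i.e. 8.5ⁿ ≥ 6853/3.
8.5³ = 614.125 falls short of 6853/3 but 8.5⁴ = 5220.0625 reaches it, so n = 4.

4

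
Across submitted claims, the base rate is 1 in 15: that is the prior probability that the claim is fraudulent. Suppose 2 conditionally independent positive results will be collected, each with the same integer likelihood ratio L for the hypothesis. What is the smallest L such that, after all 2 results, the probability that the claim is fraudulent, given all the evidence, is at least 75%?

Prior odds = (1/15)/(14/15) = 1/14.
Target odds = 0.75/0.25 = 3.
Need L² ≥ 3 ÷ (1/14) = 42.
6² = 36 < 42 ≤ 49 = 7², so L = 7.

7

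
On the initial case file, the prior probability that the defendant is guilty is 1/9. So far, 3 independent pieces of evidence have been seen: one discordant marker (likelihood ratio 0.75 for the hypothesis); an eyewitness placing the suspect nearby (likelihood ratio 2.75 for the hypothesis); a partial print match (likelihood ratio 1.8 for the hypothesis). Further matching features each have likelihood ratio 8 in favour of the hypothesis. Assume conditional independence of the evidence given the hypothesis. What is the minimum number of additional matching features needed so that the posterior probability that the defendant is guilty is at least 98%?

3

Prior odds = (1/9)/(8/9) = 0.125.
Combined Bayes factor of the evidence already in hand = 0.75 × 2.75 × 1.8 = 3.7125.
Odds after that evidence = 0.125 × 3.7125 = 0.4640625.
Target odds = 0.98/0.02 = 49.
Need 8ⁿ ≥ 49 ÷ 0.4640625 = 31360/297.
8² = 64 falls short of 31360/297 but 8³ = 512 reaches it, so n = 3.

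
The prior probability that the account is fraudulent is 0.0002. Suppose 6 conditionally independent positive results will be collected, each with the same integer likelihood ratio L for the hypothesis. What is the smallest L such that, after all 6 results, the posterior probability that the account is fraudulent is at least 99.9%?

14

Prior odds = 0.0002/0.9998 = 1/4999.
Target odds = 0.999/0.001 = 999.
Need L⁶ ≥ 999 ÷ (1/4999) = 4994001.
13⁶ = 4826809 < 4994001 ≤ 7529536 = 14⁶, so L = 14.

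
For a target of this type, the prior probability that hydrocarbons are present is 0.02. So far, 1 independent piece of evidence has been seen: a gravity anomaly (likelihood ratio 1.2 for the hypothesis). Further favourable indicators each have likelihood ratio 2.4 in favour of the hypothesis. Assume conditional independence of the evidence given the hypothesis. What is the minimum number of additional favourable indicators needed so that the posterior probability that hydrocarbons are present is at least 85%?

7

Prior odds = 0.02/0.98 = 1/49.
Bayes factor of the evidence already in hand = 1.2.
Odds after that evidence = (1/49) × 1.2 = 6/245.
Target odds = 0.85/0.15 = 17/3.
Need 2.4ⁿ ≥ 17/3 ÷ (6/245) = 4165/18.
2.4⁶ = 2985984/15625 falls short of 4165/18 but 2.4⁷ = 35831808/78125 reaches it, so n = 7.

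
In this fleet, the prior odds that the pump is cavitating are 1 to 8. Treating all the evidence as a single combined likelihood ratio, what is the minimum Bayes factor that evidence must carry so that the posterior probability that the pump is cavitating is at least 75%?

Prior odds = 0.125.
Target odds = 0.75/0.25 = 3.
Required Bayes factor = 3 ÷ 0.125 = 24.

24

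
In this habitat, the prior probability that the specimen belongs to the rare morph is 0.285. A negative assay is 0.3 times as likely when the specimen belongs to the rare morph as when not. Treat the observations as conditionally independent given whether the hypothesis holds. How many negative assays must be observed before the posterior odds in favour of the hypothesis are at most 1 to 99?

Prior odds = 0.285/0.715 = 57/143.
Likelihood ratio per negative assay = 0.3.
Target odds = 1/99.
Need (57/143) × 0.3ⁿ ≤ 1/99, i.e. 0.3ⁿ ≤ 13/513.
0.3³ = 0.027 is still above 13/513 but 0.3⁴ = 0.0081 is at or below it, so n = 4.

4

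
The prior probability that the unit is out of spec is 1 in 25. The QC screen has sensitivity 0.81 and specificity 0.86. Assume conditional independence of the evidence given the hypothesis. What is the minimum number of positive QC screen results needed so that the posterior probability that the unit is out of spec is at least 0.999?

Prior odds = 0.04/0.96 = 1/24.
False-positive rate = 1 − 0.86 = 0.14; likelihood ratio of a positive = 0.81/0.14 = 81/14.
Target posterior odds = 0.999/0.001 = 999.
Require (81/14)ⁿ ≥ 999 ÷ (1/24) = 23976.
(81/14)⁵ ≈6483.13 falls short of 23976 but (81/14)⁶ ≈37509.6 reaches it, so n = 6.

6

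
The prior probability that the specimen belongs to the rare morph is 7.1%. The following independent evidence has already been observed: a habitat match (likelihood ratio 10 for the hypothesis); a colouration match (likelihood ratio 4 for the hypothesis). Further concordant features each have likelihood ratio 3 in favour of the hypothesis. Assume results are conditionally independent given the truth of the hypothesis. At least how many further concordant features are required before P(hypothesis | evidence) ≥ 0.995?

4

Prior odds = 0.071/0.929 = 71/929.
Combined Bayes factor of the evidence already in hand = 10 × 4 = 40.
Odds after that evidence = (71/929) × 40 = 2840/929.
Target odds = 0.995/0.005 = 199.
Need 3ⁿ ≥ 199 ÷ (2840/929) = 184871/2840.
3³ = 27 falls short of 184871/2840 but 3⁴ = 81 reaches it, so n = 4.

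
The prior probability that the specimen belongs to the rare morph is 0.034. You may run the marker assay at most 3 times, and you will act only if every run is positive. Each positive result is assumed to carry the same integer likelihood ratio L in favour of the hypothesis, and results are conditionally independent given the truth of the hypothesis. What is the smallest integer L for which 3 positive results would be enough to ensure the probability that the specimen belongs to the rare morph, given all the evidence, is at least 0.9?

Prior odds = 0.034/0.966 = 17/483.
Target odds = 0.9/0.1 = 9.
Need L³ ≥ 9 ÷ (17/483) = 4347/17.
6³ = 216 < 4347/17 ≤ 343 = 7³, so L = 7.

7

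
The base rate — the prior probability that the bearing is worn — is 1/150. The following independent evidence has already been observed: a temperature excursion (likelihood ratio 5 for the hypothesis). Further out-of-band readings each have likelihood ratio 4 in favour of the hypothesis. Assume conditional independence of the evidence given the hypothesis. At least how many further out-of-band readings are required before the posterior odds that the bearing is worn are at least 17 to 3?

4

Prior odds = (1/150)/(149/150) = 1/149.
Bayes factor of the evidence already in hand = 5.
Odds after that evidence = (1/149) × 5 = 5/149.
Target odds = 17/3.
Need 4ⁿ ≥ 17/3 ÷ (5/149) = 2533/15.
4³ = 64 falls short of 2533/15 but 4⁴ = 256 reaches it, so n = 4.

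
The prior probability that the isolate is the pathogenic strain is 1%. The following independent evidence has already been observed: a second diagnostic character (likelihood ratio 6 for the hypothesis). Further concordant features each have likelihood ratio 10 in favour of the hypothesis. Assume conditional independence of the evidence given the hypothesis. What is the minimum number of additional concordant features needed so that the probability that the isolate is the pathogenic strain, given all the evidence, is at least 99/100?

4

Prior odds = 0.01/0.99 = 1/99.
Bayes factor of the evidence already in hand = 6.
Odds after that evidence = (1/99) × 6 = 2/33.
Target odds = 0.99/0.01 = 99.
Need 10ⁿ ≥ 99 ÷ (2/33) = 1633.5.
10³ = 1000 falls short of 1633.5 but 10⁴ = 10000 reaches it, so n = 4.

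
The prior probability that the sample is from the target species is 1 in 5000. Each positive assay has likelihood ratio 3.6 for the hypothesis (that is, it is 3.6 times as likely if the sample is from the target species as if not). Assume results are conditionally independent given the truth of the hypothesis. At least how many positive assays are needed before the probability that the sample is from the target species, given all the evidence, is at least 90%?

9

Prior odds: 0.0002 ÷ 0.9998 = 1/4999.
Likelihood ratio per positive assay = 3.6.
Target odds: 0.9 ÷ 0.1 = 9.
Require 3.6ⁿ ≥ 9 ÷ (1/4999) = 44991.
3.6⁸ ≈28211.1 falls short of 44991 but 3.6⁹ ≈101560 reaches it, so n = 9.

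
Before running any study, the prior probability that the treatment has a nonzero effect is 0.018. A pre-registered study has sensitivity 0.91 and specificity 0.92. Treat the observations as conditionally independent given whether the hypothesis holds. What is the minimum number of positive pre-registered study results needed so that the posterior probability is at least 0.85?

Prior odds = 0.018/0.982 = 9/491.
False-positive rate = 1 − 0.92 = 0.08; likelihood ratio of a positive = 0.91/0.08 = 11.375.
Target posterior odds = 0.85/0.15 = 17/3.
Require 11.375ⁿ ≥ 17/3 ÷ (9/491) = 8347/27.
11.375² = 129.390625 falls short of 8347/27 but 11.375³ = 753571/512 reaches it, so n = 3.

3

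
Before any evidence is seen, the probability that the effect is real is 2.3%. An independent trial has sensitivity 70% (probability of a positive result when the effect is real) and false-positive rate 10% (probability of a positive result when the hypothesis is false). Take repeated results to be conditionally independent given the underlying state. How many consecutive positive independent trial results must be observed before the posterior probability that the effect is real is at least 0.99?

Prior odds: 0.023 ÷ 0.977 = 23/977.
Likelihood ratio of a positive result = 0.7/0.1 = 7.
Target posterior odds = 0.99/0.01 = 99.
Need (23/977) × 7ⁿ ≥ 99, i.e. 7ⁿ ≥ 96723/23.
7⁴ = 2401 falls short of 96723/23 but 7⁵ = 16807 reaches it, so n = 5.

5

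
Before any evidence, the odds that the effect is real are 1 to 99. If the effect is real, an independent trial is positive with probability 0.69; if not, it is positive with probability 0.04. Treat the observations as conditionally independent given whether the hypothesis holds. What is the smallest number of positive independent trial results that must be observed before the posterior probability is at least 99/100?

4

Prior odds = 1/99.
Likelihood ratio of a positive = 0.69/0.04 = 17.25.
Target odds: 0.99 ÷ 0.01 = 99.
Require 17.25ⁿ ≥ 99 ÷ (1/99) = 9801.
17.25³ = 5132.953125 falls short of 9801 but 17.25⁴ = 22667121/256 reaches it, so n = 4.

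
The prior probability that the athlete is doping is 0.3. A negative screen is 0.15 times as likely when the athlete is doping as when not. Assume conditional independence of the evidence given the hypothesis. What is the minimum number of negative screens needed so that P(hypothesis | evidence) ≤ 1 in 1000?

Prior odds = 0.3/0.7 = 3/7.
Likelihood ratio per negative screen = 0.15.
Target odds: 0.001 ÷ 0.999 = 1/999.
Need (3/7) × 0.15ⁿ ≤ 1/999, i.e. 0.15ⁿ ≤ 7/2997.
0.15³ = 0.003375 is still above 7/2997 but 0.15⁴ = 81/160000 is at or below it, so n = 4.

4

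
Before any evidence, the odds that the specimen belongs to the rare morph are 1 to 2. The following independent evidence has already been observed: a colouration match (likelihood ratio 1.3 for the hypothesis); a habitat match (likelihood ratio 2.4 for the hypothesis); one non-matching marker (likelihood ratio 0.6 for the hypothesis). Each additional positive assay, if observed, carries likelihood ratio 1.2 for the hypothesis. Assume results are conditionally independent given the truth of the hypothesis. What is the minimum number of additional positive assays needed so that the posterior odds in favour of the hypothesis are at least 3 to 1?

7

Prior odds = 0.5.
Combined Bayes factor of the evidence already in hand = 1.3 × 2.4 × 0.6 = 1.872.
Odds after that evidence = 0.5 × 1.872 = 0.936.
Target odds = 3.
Need 1.2ⁿ ≥ 3 ÷ 0.936 = 125/39.
1.2⁶ = 46656/15625 falls short of 125/39 but 1.2⁷ = 279936/78125 reaches it, so n = 7.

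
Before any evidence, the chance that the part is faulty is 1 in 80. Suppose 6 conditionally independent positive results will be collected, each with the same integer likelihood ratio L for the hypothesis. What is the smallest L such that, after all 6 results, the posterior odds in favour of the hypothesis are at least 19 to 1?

Prior odds = 0.0125/0.9875 = 1/79.
Target odds = 19.
Need L⁶ ≥ 19 ÷ (1/79) = 1501.
3⁶ = 729 < 1501 ≤ 4096 = 4⁶, so L = 4.

4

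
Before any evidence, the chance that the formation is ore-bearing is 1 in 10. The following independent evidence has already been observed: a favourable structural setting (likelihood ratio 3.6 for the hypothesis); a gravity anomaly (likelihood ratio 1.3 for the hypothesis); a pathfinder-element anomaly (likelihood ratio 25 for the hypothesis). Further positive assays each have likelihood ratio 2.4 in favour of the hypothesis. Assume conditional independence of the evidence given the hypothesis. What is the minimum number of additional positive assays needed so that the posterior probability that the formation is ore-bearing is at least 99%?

Prior odds = 0.1/0.9 = 1/9.
Combined Bayes factor of the evidence already in hand = 3.6 × 1.3 × 25 = 117.
Odds after that evidence = (1/9) × 117 = 13.
Target odds = 0.99/0.01 = 99.
Need 2.4ⁿ ≥ 99 ÷ 13 = 99/13.
2.4² = 5.76 falls short of 99/13 but 2.4³ = 13.824 reaches it, so n = 3.

3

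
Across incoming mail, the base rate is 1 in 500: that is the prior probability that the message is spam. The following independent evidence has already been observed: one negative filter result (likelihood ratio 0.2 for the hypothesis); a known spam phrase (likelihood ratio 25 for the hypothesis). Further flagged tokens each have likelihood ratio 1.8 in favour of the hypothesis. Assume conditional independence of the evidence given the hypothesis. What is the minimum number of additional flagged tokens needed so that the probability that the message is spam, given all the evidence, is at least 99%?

Prior odds = 0.002/0.998 = 1/499.
Combined Bayes factor of the evidence already in hand = 0.2 × 25 = 5.
Odds after that evidence = (1/499) × 5 = 5/499.
Target odds = 0.99/0.01 = 99.
Need 1.8ⁿ ≥ 99 ÷ (5/499) = 9880.2.
1.8¹⁵ ≈6746.64 falls short of 9880.2 but 1.8¹⁶ ≈12144 reaches it, so n = 16.

16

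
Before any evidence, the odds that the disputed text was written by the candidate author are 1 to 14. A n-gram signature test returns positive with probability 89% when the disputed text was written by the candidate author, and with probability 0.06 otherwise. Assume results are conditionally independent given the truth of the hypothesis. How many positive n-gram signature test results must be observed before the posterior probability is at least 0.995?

Prior odds = 1/14.
Likelihood ratio of a positive result = 0.89/0.06 = 89/6.
Target odds: 0.995 ÷ 0.005 = 199.
Require (89/6)ⁿ ≥ 199 ÷ (1/14) = 2786.
(89/6)² = 7921/36 falls short of 2786 but (89/6)³ = 704969/216 reaches it, so n = 3.

3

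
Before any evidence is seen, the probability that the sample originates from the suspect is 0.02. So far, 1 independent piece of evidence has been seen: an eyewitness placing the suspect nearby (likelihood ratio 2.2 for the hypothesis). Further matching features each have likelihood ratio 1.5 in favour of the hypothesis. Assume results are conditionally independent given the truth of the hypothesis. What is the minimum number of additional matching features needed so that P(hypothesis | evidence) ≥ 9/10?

Prior odds = 0.02/0.98 = 1/49.
Bayes factor of the evidence already in hand = 2.2.
Odds after that evidence = (1/49) × 2.2 = 11/245.
Target odds = 0.9/0.1 = 9.
Need 1.5ⁿ ≥ 9 ÷ (11/245) = 2205/11.
1.5¹³ = 1594323/8192 falls short of 2205/11 but 1.5¹⁴ = 4782969/16384 reaches it, so n = 14.

14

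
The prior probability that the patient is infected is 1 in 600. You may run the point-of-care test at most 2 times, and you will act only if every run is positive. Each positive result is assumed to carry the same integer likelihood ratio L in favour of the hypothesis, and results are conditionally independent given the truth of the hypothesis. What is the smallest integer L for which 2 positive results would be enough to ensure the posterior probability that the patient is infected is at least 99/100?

Prior odds = (1/600)/(599/600) = 1/599.
Target odds = 0.99/0.01 = 99.
Need L² ≥ 99 ÷ (1/599) = 59301.
243² = 59049 < 59301 ≤ 59536 = 244², so L = 244.

244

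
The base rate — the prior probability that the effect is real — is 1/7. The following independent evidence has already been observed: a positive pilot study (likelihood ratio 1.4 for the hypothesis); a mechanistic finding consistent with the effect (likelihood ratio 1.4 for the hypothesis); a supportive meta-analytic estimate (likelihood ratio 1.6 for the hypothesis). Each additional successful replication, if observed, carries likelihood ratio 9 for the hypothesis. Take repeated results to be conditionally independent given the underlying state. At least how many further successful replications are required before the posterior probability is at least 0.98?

Prior odds = (1/7)/(6/7) = 1/6.
Combined Bayes factor of the evidence already in hand = 1.4 × 1.4 × 1.6 = 3.136.
Odds after that evidence = (1/6) × 3.136 = 196/375.
Target odds = 0.98/0.02 = 49.
Need 9ⁿ ≥ 49 ÷ (196/375) = 93.75.
9² = 81 falls short of 93.75 but 9³ = 729 reaches it, so n = 3.

3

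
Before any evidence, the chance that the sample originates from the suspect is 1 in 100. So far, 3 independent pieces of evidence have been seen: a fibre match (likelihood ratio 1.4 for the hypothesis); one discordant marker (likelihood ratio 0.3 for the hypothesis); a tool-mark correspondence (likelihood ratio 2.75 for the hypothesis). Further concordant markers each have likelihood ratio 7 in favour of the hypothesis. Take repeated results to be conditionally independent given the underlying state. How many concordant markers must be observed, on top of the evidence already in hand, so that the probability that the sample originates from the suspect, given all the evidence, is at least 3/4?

Prior odds = 0.01/0.99 = 1/99.
Combined Bayes factor of the evidence already in hand = 1.4 × 0.3 × 2.75 = 1.155.
Odds after that evidence = (1/99) × 1.155 = 7/600.
Target odds = 0.75/0.25 = 3.
Need 7ⁿ ≥ 3 ÷ (7/600) = 1800/7.
7² = 49 falls short of 1800/7 but 7³ = 343 reaches it, so n = 3.

3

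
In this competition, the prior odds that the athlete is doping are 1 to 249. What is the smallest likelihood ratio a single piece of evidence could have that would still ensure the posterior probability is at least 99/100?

24651

Prior odds = 1/249.
Target odds = 0.99/0.01 = 99.
Required Bayes factor = 99 ÷ (1/249) = 24651.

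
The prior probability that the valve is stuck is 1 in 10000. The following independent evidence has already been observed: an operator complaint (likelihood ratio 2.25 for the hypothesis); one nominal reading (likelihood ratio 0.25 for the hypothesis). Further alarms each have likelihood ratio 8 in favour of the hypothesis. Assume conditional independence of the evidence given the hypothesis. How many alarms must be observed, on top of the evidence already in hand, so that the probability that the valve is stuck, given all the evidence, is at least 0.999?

9

Prior odds = 0.0001/0.9999 = 1/9999.
Combined Bayes factor of the evidence already in hand = 2.25 × 0.25 = 0.5625.
Odds after that evidence = (1/9999) × 0.5625 = 1/17776.
Target odds = 0.999/0.001 = 999.
Need 8ⁿ ≥ 999 ÷ (1/17776) = 17758224.
8⁸ = 16777216 falls short of 17758224 but 8⁹ = 134217728 reaches it, so n = 9.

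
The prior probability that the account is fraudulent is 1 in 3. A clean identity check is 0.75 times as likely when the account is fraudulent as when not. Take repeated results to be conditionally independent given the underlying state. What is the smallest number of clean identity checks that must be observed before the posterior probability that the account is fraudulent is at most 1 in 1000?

22

Prior odds = (1/3)/(2/3) = 0.5.
Likelihood ratio per clean identity check = 0.75.
Target posterior odds = 0.001/0.999 = 1/999.
Need 0.5 × 0.75ⁿ ≤ 1/999, i.e. 0.75ⁿ ≤ 2/999.
0.75²¹ ≈0.00237841 is still above 2/999 but 0.75²² ≈0.00178381 is at or below it, so n = 22.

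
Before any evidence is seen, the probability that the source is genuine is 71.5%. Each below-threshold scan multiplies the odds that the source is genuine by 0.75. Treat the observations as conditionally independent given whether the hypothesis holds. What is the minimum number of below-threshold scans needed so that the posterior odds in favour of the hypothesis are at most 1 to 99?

Prior odds = 0.715/0.285 = 143/57.
Likelihood ratio per below-threshold scan = 0.75.
Target odds = 1/99.
Require 0.75ⁿ ≤ 1/99 ÷ (143/57) = 19/4719.
0.75¹⁹ ≈0.00422828 is still above 19/4719 but 0.75²⁰ ≈0.00317121 is at or below it, so n = 20.

20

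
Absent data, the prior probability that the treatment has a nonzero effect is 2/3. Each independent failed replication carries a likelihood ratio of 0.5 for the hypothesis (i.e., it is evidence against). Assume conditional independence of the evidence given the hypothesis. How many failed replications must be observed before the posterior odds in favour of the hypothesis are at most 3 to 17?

4

Prior odds = (2/3)/(1/3) = 2.
Likelihood ratio per failed replication = 0.5.
Target odds = 3/17.
Require 0.5ⁿ ≤ 3/17 ÷ 2 = 3/34.
0.5³ = 0.125 is still above 3/34 but 0.5⁴ = 0.0625 is at or below it, so n = 4.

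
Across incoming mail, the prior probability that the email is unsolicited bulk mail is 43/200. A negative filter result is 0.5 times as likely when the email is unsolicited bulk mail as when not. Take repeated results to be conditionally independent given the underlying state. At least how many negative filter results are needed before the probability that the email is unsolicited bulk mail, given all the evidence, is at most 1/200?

Prior odds: 0.215 ÷ 0.785 = 43/157.
Likelihood ratio per negative filter result = 0.5.
Target odds: 0.005 ÷ 0.995 = 1/199.
Require 0.5ⁿ ≤ 1/199 ÷ (43/157) = 157/8557.
0.5⁵ = 0.03125 is still above 157/8557 but 0.5⁶ = 0.015625 is at or below it, so n = 6.

6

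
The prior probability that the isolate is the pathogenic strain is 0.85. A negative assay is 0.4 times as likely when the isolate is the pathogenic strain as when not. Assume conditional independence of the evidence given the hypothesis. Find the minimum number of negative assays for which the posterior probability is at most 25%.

4

Prior odds: 0.85 ÷ 0.15 = 17/3.
Likelihood ratio per negative assay = 0.4.
Target odds: 0.25 ÷ 0.75 = 1/3.
Require 0.4ⁿ ≤ 1/3 ÷ (17/3) = 1/17.
0.4³ = 0.064 is still above 1/17 but 0.4⁴ = 0.0256 is at or below it, so n = 4.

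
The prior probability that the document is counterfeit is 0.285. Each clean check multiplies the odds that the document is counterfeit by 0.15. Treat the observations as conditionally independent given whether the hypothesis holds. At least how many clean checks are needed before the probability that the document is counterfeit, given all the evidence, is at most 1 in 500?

Prior odds: 0.285 ÷ 0.715 = 57/143.
Likelihood ratio per clean check = 0.15.
Target odds: 0.002 ÷ 0.998 = 1/499.
Need (57/143) × 0.15ⁿ ≤ 1/499, i.e. 0.15ⁿ ≤ 143/28443.
0.15² = 0.0225 is still above 143/28443 but 0.15³ = 0.003375 is at or below it, so n = 3.

3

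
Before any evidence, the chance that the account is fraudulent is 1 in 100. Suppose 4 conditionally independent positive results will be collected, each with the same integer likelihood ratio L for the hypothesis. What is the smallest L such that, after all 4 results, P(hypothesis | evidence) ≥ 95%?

7

Prior odds = 0.01/0.99 = 1/99.
Target odds = 0.95/0.05 = 19.
Need L⁴ ≥ 19 ÷ (1/99) = 1881.
6⁴ = 1296 < 1881 ≤ 2401 = 7⁴, so L = 7.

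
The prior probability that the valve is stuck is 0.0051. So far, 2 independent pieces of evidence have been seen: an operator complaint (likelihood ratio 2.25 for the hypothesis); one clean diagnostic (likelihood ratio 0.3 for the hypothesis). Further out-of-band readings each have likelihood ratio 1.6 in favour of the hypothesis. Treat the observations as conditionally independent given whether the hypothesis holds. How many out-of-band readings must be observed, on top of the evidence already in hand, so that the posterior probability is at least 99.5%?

24

Prior odds = 0.0051/0.9949 = 51/9949.
Combined Bayes factor of the evidence already in hand = 2.25 × 0.3 = 0.675.
Odds after that evidence = (51/9949) × 0.675 = 1377/397960.
Target odds = 0.995/0.005 = 199.
Need 1.6ⁿ ≥ 199 ÷ (1377/397960) = 79194040/1377.
1.6²³ ≈49517.6 falls short of 79194040/1377 but 1.6²⁴ ≈79228.2 reaches it, so n = 24.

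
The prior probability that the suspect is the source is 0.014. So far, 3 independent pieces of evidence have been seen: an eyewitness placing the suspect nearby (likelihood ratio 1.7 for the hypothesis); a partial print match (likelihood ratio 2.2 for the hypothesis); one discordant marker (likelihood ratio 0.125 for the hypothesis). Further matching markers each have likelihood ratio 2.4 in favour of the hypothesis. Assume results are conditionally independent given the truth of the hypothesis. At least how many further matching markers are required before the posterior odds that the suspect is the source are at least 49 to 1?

Prior odds = 0.014/0.986 = 7/493.
Combined Bayes factor of the evidence already in hand = 1.7 × 2.2 × 0.125 = 0.4675.
Odds after that evidence = (7/493) × 0.4675 = 77/11600.
Target odds = 49.
Need 2.4ⁿ ≥ 49 ÷ (77/11600) = 81200/11.
2.4¹⁰ ≈6340.34 falls short of 81200/11 but 2.4¹¹ ≈15216.8 reaches it, so n = 11.

11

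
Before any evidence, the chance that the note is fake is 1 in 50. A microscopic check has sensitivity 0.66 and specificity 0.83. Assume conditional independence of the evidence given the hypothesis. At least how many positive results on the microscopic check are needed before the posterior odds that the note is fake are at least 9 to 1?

5

Prior odds: 0.02 ÷ 0.98 = 1/49.
False-positive rate = 1 − 0.83 = 0.17; likelihood ratio of a positive = 0.66/0.17 = 66/17.
Target odds = 9.
Need (1/49) × (66/17)ⁿ ≥ 9, i.e. (66/17)ⁿ ≥ 441.
(66/17)⁴ = 18974736/83521 falls short of 441 but (66/17)⁵ ≈882.013 reaches it, so n = 5.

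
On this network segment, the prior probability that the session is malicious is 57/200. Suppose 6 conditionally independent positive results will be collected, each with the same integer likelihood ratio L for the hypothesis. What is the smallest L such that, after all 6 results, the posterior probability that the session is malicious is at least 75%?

Prior odds = 0.285/0.715 = 57/143.
Target odds = 0.75/0.25 = 3.
Need L⁶ ≥ 3 ÷ (57/143) = 143/19.
1⁶ = 1 < 143/19 ≤ 64 = 2⁶, so L = 2.

2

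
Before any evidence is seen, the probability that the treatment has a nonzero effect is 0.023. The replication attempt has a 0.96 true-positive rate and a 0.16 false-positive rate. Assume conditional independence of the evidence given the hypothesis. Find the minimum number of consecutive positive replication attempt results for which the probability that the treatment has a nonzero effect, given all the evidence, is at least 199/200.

Prior odds = 0.023/0.977 = 23/977.
Likelihood ratio of a positive result = 0.96/0.16 = 6.
Target odds: 0.995 ÷ 0.005 = 199.
Need (23/977) × 6ⁿ ≥ 199, i.e. 6ⁿ ≥ 194423/23.
6⁵ = 7776 falls short of 194423/23 but 6⁶ = 46656 reaches it, so n = 6.

6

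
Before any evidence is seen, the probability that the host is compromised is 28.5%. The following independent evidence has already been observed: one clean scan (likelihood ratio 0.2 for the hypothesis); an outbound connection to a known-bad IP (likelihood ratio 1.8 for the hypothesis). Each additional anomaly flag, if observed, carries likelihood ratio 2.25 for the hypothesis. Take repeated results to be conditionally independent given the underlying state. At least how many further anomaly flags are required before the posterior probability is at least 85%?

Prior odds = 0.285/0.715 = 57/143.
Combined Bayes factor of the evidence already in hand = 0.2 × 1.8 = 0.36.
Odds after that evidence = (57/143) × 0.36 = 513/3575.
Target odds = 0.85/0.15 = 17/3.
Need 2.25ⁿ ≥ 17/3 ÷ (513/3575) = 60775/1539.
2.25⁴ = 25.62890625 falls short of 60775/1539 but 2.25⁵ = 59049/1024 reaches it, so n = 5.

5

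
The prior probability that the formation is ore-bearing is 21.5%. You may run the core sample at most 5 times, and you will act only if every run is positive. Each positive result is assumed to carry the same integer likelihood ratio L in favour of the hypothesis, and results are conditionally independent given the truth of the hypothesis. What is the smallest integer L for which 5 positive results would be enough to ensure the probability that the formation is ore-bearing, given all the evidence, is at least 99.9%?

Prior odds = 0.215/0.785 = 43/157.
Target odds = 0.999/0.001 = 999.
Need L⁵ ≥ 999 ÷ (43/157) = 156843/43.
5⁵ = 3125 < 156843/43 ≤ 7776 = 6⁵, so L = 6.

6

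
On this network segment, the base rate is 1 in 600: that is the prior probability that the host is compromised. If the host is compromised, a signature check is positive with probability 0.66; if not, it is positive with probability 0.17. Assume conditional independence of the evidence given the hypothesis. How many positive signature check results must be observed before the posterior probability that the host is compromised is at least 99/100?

Prior odds = (1/600)/(599/600) = 1/599.
Likelihood ratio of a positive = 0.66/0.17 = 66/17.
Target posterior odds = 0.99/0.01 = 99.
Require (66/17)ⁿ ≥ 99 ÷ (1/599) = 59301.
(66/17)⁸ ≈51613.1 falls short of 59301 but (66/17)⁹ ≈200380 reaches it, so n = 9.

9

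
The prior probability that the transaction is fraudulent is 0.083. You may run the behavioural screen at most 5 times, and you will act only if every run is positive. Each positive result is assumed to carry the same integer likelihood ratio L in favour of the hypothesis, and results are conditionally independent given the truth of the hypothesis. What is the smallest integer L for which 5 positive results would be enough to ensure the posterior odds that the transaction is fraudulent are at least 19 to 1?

Prior odds = 0.083/0.917 = 83/917.
Target odds = 19.
Need L⁵ ≥ 19 ÷ (83/917) = 17423/83.
2⁵ = 32 < 17423/83 ≤ 243 = 3⁵, so L = 3.

3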